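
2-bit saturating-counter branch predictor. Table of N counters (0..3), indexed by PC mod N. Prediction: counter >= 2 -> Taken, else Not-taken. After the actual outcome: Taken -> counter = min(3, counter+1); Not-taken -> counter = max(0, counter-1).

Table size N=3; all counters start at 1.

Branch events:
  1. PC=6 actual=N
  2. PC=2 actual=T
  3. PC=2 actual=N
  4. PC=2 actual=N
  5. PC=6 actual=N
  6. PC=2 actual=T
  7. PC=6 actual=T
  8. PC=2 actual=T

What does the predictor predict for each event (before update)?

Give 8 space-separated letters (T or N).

Answer: N N T N N N N N

Derivation:
Ev 1: PC=6 idx=0 pred=N actual=N -> ctr[0]=0
Ev 2: PC=2 idx=2 pred=N actual=T -> ctr[2]=2
Ev 3: PC=2 idx=2 pred=T actual=N -> ctr[2]=1
Ev 4: PC=2 idx=2 pred=N actual=N -> ctr[2]=0
Ev 5: PC=6 idx=0 pred=N actual=N -> ctr[0]=0
Ev 6: PC=2 idx=2 pred=N actual=T -> ctr[2]=1
Ev 7: PC=6 idx=0 pred=N actual=T -> ctr[0]=1
Ev 8: PC=2 idx=2 pred=N actual=T -> ctr[2]=2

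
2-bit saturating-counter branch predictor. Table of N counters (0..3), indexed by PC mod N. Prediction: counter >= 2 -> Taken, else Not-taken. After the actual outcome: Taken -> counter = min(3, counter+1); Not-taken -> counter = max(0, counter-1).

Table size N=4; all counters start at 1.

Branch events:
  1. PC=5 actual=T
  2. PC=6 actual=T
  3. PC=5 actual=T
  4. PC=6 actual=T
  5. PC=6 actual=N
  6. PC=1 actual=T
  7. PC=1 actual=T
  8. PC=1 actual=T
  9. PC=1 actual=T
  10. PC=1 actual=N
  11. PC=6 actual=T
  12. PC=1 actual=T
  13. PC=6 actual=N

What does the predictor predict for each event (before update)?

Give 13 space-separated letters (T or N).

Answer: N N T T T T T T T T T T T

Derivation:
Ev 1: PC=5 idx=1 pred=N actual=T -> ctr[1]=2
Ev 2: PC=6 idx=2 pred=N actual=T -> ctr[2]=2
Ev 3: PC=5 idx=1 pred=T actual=T -> ctr[1]=3
Ev 4: PC=6 idx=2 pred=T actual=T -> ctr[2]=3
Ev 5: PC=6 idx=2 pred=T actual=N -> ctr[2]=2
Ev 6: PC=1 idx=1 pred=T actual=T -> ctr[1]=3
Ev 7: PC=1 idx=1 pred=T actual=T -> ctr[1]=3
Ev 8: PC=1 idx=1 pred=T actual=T -> ctr[1]=3
Ev 9: PC=1 idx=1 pred=T actual=T -> ctr[1]=3
Ev 10: PC=1 idx=1 pred=T actual=N -> ctr[1]=2
Ev 11: PC=6 idx=2 pred=T actual=T -> ctr[2]=3
Ev 12: PC=1 idx=1 pred=T actual=T -> ctr[1]=3
Ev 13: PC=6 idx=2 pred=T actual=N -> ctr[2]=2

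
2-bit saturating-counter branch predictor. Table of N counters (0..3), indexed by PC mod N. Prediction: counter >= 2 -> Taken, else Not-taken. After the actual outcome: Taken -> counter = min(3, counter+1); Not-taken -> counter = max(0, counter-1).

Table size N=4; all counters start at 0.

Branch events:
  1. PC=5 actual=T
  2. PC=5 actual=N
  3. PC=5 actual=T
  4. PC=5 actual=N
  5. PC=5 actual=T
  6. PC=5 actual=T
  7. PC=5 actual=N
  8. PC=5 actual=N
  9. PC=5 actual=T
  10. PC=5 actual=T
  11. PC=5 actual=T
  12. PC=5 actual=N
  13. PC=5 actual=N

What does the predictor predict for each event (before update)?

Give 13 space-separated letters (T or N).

Ev 1: PC=5 idx=1 pred=N actual=T -> ctr[1]=1
Ev 2: PC=5 idx=1 pred=N actual=N -> ctr[1]=0
Ev 3: PC=5 idx=1 pred=N actual=T -> ctr[1]=1
Ev 4: PC=5 idx=1 pred=N actual=N -> ctr[1]=0
Ev 5: PC=5 idx=1 pred=N actual=T -> ctr[1]=1
Ev 6: PC=5 idx=1 pred=N actual=T -> ctr[1]=2
Ev 7: PC=5 idx=1 pred=T actual=N -> ctr[1]=1
Ev 8: PC=5 idx=1 pred=N actual=N -> ctr[1]=0
Ev 9: PC=5 idx=1 pred=N actual=T -> ctr[1]=1
Ev 10: PC=5 idx=1 pred=N actual=T -> ctr[1]=2
Ev 11: PC=5 idx=1 pred=T actual=T -> ctr[1]=3
Ev 12: PC=5 idx=1 pred=T actual=N -> ctr[1]=2
Ev 13: PC=5 idx=1 pred=T actual=N -> ctr[1]=1

Answer: N N N N N N T N N N T T T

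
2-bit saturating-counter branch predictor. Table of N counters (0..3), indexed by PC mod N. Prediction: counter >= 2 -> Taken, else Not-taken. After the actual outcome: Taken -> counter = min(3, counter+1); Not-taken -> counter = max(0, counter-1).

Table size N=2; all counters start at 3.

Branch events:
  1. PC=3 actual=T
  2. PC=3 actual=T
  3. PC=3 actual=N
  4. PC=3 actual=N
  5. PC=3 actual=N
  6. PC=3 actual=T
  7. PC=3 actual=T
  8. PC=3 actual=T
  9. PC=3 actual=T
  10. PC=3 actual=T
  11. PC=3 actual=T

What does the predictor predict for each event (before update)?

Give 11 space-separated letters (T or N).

Ev 1: PC=3 idx=1 pred=T actual=T -> ctr[1]=3
Ev 2: PC=3 idx=1 pred=T actual=T -> ctr[1]=3
Ev 3: PC=3 idx=1 pred=T actual=N -> ctr[1]=2
Ev 4: PC=3 idx=1 pred=T actual=N -> ctr[1]=1
Ev 5: PC=3 idx=1 pred=N actual=N -> ctr[1]=0
Ev 6: PC=3 idx=1 pred=N actual=T -> ctr[1]=1
Ev 7: PC=3 idx=1 pred=N actual=T -> ctr[1]=2
Ev 8: PC=3 idx=1 pred=T actual=T -> ctr[1]=3
Ev 9: PC=3 idx=1 pred=T actual=T -> ctr[1]=3
Ev 10: PC=3 idx=1 pred=T actual=T -> ctr[1]=3
Ev 11: PC=3 idx=1 pred=T actual=T -> ctr[1]=3

Answer: T T T T N N N T T T T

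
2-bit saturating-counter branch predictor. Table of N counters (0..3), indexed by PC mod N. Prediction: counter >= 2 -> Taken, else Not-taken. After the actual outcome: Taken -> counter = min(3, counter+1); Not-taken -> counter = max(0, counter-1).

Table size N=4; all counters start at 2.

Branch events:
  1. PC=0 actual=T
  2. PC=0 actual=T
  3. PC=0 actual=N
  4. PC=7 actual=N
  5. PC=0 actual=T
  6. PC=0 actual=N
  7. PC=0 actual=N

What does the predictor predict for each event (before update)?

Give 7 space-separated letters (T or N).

Answer: T T T T T T T

Derivation:
Ev 1: PC=0 idx=0 pred=T actual=T -> ctr[0]=3
Ev 2: PC=0 idx=0 pred=T actual=T -> ctr[0]=3
Ev 3: PC=0 idx=0 pred=T actual=N -> ctr[0]=2
Ev 4: PC=7 idx=3 pred=T actual=N -> ctr[3]=1
Ev 5: PC=0 idx=0 pred=T actual=T -> ctr[0]=3
Ev 6: PC=0 idx=0 pred=T actual=N -> ctr[0]=2
Ev 7: PC=0 idx=0 pred=T actual=N -> ctr[0]=1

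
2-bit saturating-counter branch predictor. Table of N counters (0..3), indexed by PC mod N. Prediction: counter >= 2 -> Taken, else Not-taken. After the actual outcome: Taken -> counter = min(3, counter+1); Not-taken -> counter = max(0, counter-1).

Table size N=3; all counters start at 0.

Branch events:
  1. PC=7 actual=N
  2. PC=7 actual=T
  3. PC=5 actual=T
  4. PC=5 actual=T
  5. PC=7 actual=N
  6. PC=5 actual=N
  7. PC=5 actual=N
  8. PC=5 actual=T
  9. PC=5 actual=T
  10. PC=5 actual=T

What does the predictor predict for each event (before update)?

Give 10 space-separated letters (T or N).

Answer: N N N N N T N N N T

Derivation:
Ev 1: PC=7 idx=1 pred=N actual=N -> ctr[1]=0
Ev 2: PC=7 idx=1 pred=N actual=T -> ctr[1]=1
Ev 3: PC=5 idx=2 pred=N actual=T -> ctr[2]=1
Ev 4: PC=5 idx=2 pred=N actual=T -> ctr[2]=2
Ev 5: PC=7 idx=1 pred=N actual=N -> ctr[1]=0
Ev 6: PC=5 idx=2 pred=T actual=N -> ctr[2]=1
Ev 7: PC=5 idx=2 pred=N actual=N -> ctr[2]=0
Ev 8: PC=5 idx=2 pred=N actual=T -> ctr[2]=1
Ev 9: PC=5 idx=2 pred=N actual=T -> ctr[2]=2
Ev 10: PC=5 idx=2 pred=T actual=T -> ctr[2]=3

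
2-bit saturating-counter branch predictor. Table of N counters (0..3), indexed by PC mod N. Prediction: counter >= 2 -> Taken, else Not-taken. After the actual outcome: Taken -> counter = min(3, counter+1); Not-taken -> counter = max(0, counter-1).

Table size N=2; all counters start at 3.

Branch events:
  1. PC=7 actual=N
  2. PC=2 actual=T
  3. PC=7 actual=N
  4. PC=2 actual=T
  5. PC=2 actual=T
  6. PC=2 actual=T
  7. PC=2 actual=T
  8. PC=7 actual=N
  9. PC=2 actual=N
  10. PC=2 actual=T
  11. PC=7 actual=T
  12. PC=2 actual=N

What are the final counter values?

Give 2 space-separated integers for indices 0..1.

Ev 1: PC=7 idx=1 pred=T actual=N -> ctr[1]=2
Ev 2: PC=2 idx=0 pred=T actual=T -> ctr[0]=3
Ev 3: PC=7 idx=1 pred=T actual=N -> ctr[1]=1
Ev 4: PC=2 idx=0 pred=T actual=T -> ctr[0]=3
Ev 5: PC=2 idx=0 pred=T actual=T -> ctr[0]=3
Ev 6: PC=2 idx=0 pred=T actual=T -> ctr[0]=3
Ev 7: PC=2 idx=0 pred=T actual=T -> ctr[0]=3
Ev 8: PC=7 idx=1 pred=N actual=N -> ctr[1]=0
Ev 9: PC=2 idx=0 pred=T actual=N -> ctr[0]=2
Ev 10: PC=2 idx=0 pred=T actual=T -> ctr[0]=3
Ev 11: PC=7 idx=1 pred=N actual=T -> ctr[1]=1
Ev 12: PC=2 idx=0 pred=T actual=N -> ctr[0]=2

Answer: 2 1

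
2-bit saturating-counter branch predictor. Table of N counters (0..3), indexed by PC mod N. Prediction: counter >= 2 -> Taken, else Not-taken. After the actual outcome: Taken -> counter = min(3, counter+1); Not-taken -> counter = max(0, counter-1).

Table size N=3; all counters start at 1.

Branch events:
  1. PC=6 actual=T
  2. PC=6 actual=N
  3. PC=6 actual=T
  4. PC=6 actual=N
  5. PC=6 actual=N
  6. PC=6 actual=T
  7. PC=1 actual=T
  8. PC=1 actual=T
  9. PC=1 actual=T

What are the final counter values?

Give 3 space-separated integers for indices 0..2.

Ev 1: PC=6 idx=0 pred=N actual=T -> ctr[0]=2
Ev 2: PC=6 idx=0 pred=T actual=N -> ctr[0]=1
Ev 3: PC=6 idx=0 pred=N actual=T -> ctr[0]=2
Ev 4: PC=6 idx=0 pred=T actual=N -> ctr[0]=1
Ev 5: PC=6 idx=0 pred=N actual=N -> ctr[0]=0
Ev 6: PC=6 idx=0 pred=N actual=T -> ctr[0]=1
Ev 7: PC=1 idx=1 pred=N actual=T -> ctr[1]=2
Ev 8: PC=1 idx=1 pred=T actual=T -> ctr[1]=3
Ev 9: PC=1 idx=1 pred=T actual=T -> ctr[1]=3

Answer: 1 3 1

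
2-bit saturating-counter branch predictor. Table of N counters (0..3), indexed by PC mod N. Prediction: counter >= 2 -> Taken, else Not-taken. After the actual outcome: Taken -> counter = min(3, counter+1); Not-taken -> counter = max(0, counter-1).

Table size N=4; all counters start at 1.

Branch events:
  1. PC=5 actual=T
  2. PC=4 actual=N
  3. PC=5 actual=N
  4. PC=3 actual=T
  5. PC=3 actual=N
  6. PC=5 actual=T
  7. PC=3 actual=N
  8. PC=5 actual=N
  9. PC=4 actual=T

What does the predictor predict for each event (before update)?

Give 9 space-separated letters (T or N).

Answer: N N T N T N N T N

Derivation:
Ev 1: PC=5 idx=1 pred=N actual=T -> ctr[1]=2
Ev 2: PC=4 idx=0 pred=N actual=N -> ctr[0]=0
Ev 3: PC=5 idx=1 pred=T actual=N -> ctr[1]=1
Ev 4: PC=3 idx=3 pred=N actual=T -> ctr[3]=2
Ev 5: PC=3 idx=3 pred=T actual=N -> ctr[3]=1
Ev 6: PC=5 idx=1 pred=N actual=T -> ctr[1]=2
Ev 7: PC=3 idx=3 pred=N actual=N -> ctr[3]=0
Ev 8: PC=5 idx=1 pred=T actual=N -> ctr[1]=1
Ev 9: PC=4 idx=0 pred=N actual=T -> ctr[0]=1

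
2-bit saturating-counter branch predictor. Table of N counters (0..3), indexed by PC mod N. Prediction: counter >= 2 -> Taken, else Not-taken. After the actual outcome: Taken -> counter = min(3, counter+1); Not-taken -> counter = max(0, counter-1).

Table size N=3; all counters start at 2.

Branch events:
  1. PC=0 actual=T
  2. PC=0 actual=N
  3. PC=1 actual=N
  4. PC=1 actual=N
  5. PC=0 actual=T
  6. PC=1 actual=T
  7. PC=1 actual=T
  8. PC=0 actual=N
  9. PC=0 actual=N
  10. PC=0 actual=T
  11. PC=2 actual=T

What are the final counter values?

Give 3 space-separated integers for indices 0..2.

Answer: 2 2 3

Derivation:
Ev 1: PC=0 idx=0 pred=T actual=T -> ctr[0]=3
Ev 2: PC=0 idx=0 pred=T actual=N -> ctr[0]=2
Ev 3: PC=1 idx=1 pred=T actual=N -> ctr[1]=1
Ev 4: PC=1 idx=1 pred=N actual=N -> ctr[1]=0
Ev 5: PC=0 idx=0 pred=T actual=T -> ctr[0]=3
Ev 6: PC=1 idx=1 pred=N actual=T -> ctr[1]=1
Ev 7: PC=1 idx=1 pred=N actual=T -> ctr[1]=2
Ev 8: PC=0 idx=0 pred=T actual=N -> ctr[0]=2
Ev 9: PC=0 idx=0 pred=T actual=N -> ctr[0]=1
Ev 10: PC=0 idx=0 pred=N actual=T -> ctr[0]=2
Ev 11: PC=2 idx=2 pred=T actual=T -> ctr[2]=3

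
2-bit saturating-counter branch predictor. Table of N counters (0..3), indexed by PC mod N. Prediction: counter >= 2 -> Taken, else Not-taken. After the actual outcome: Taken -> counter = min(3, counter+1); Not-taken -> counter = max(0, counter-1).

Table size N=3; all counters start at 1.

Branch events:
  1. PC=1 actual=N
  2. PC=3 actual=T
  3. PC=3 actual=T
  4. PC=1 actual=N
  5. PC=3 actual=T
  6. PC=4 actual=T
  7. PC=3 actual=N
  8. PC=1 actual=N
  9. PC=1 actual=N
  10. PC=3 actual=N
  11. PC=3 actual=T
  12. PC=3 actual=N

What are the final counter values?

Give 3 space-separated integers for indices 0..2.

Answer: 1 0 1

Derivation:
Ev 1: PC=1 idx=1 pred=N actual=N -> ctr[1]=0
Ev 2: PC=3 idx=0 pred=N actual=T -> ctr[0]=2
Ev 3: PC=3 idx=0 pred=T actual=T -> ctr[0]=3
Ev 4: PC=1 idx=1 pred=N actual=N -> ctr[1]=0
Ev 5: PC=3 idx=0 pred=T actual=T -> ctr[0]=3
Ev 6: PC=4 idx=1 pred=N actual=T -> ctr[1]=1
Ev 7: PC=3 idx=0 pred=T actual=N -> ctr[0]=2
Ev 8: PC=1 idx=1 pred=N actual=N -> ctr[1]=0
Ev 9: PC=1 idx=1 pred=N actual=N -> ctr[1]=0
Ev 10: PC=3 idx=0 pred=T actual=N -> ctr[0]=1
Ev 11: PC=3 idx=0 pred=N actual=T -> ctr[0]=2
Ev 12: PC=3 idx=0 pred=T actual=N -> ctr[0]=1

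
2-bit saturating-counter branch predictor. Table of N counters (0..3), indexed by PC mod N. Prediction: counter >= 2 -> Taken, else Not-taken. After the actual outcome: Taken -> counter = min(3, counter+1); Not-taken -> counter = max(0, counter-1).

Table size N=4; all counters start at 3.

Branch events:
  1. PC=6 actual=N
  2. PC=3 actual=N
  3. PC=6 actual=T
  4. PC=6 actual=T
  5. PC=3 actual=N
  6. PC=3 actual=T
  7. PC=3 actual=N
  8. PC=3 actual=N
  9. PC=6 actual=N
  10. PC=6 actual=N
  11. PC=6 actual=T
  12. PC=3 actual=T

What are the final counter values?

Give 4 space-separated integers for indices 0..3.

Answer: 3 3 2 1

Derivation:
Ev 1: PC=6 idx=2 pred=T actual=N -> ctr[2]=2
Ev 2: PC=3 idx=3 pred=T actual=N -> ctr[3]=2
Ev 3: PC=6 idx=2 pred=T actual=T -> ctr[2]=3
Ev 4: PC=6 idx=2 pred=T actual=T -> ctr[2]=3
Ev 5: PC=3 idx=3 pred=T actual=N -> ctr[3]=1
Ev 6: PC=3 idx=3 pred=N actual=T -> ctr[3]=2
Ev 7: PC=3 idx=3 pred=T actual=N -> ctr[3]=1
Ev 8: PC=3 idx=3 pred=N actual=N -> ctr[3]=0
Ev 9: PC=6 idx=2 pred=T actual=N -> ctr[2]=2
Ev 10: PC=6 idx=2 pred=T actual=N -> ctr[2]=1
Ev 11: PC=6 idx=2 pred=N actual=T -> ctr[2]=2
Ev 12: PC=3 idx=3 pred=N actual=T -> ctr[3]=1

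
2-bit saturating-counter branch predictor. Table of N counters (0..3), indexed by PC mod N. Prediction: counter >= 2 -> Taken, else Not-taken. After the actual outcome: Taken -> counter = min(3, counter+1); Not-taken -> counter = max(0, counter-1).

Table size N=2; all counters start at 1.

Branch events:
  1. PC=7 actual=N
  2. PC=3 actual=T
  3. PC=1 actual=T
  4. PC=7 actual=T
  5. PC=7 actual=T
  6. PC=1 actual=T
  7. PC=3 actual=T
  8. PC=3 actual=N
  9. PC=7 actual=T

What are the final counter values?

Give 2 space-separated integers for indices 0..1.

Answer: 1 3

Derivation:
Ev 1: PC=7 idx=1 pred=N actual=N -> ctr[1]=0
Ev 2: PC=3 idx=1 pred=N actual=T -> ctr[1]=1
Ev 3: PC=1 idx=1 pred=N actual=T -> ctr[1]=2
Ev 4: PC=7 idx=1 pred=T actual=T -> ctr[1]=3
Ev 5: PC=7 idx=1 pred=T actual=T -> ctr[1]=3
Ev 6: PC=1 idx=1 pred=T actual=T -> ctr[1]=3
Ev 7: PC=3 idx=1 pred=T actual=T -> ctr[1]=3
Ev 8: PC=3 idx=1 pred=T actual=N -> ctr[1]=2
Ev 9: PC=7 idx=1 pred=T actual=T -> ctr[1]=3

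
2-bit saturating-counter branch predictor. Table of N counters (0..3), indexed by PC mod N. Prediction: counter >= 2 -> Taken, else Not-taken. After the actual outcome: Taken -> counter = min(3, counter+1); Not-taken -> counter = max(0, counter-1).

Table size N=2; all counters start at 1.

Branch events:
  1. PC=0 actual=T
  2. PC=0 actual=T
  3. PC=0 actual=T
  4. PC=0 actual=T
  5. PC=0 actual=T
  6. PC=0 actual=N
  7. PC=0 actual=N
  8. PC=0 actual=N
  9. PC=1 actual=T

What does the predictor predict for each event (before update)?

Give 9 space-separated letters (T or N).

Ev 1: PC=0 idx=0 pred=N actual=T -> ctr[0]=2
Ev 2: PC=0 idx=0 pred=T actual=T -> ctr[0]=3
Ev 3: PC=0 idx=0 pred=T actual=T -> ctr[0]=3
Ev 4: PC=0 idx=0 pred=T actual=T -> ctr[0]=3
Ev 5: PC=0 idx=0 pred=T actual=T -> ctr[0]=3
Ev 6: PC=0 idx=0 pred=T actual=N -> ctr[0]=2
Ev 7: PC=0 idx=0 pred=T actual=N -> ctr[0]=1
Ev 8: PC=0 idx=0 pred=N actual=N -> ctr[0]=0
Ev 9: PC=1 idx=1 pred=N actual=T -> ctr[1]=2

Answer: N T T T T T T N N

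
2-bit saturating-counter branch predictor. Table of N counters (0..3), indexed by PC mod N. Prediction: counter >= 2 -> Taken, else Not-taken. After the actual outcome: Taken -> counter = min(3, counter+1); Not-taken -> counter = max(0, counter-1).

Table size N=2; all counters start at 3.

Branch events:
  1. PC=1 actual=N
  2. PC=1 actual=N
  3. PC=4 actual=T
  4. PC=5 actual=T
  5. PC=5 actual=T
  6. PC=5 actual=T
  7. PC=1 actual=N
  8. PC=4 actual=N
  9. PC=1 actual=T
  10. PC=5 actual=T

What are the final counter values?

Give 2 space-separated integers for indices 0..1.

Answer: 2 3

Derivation:
Ev 1: PC=1 idx=1 pred=T actual=N -> ctr[1]=2
Ev 2: PC=1 idx=1 pred=T actual=N -> ctr[1]=1
Ev 3: PC=4 idx=0 pred=T actual=T -> ctr[0]=3
Ev 4: PC=5 idx=1 pred=N actual=T -> ctr[1]=2
Ev 5: PC=5 idx=1 pred=T actual=T -> ctr[1]=3
Ev 6: PC=5 idx=1 pred=T actual=T -> ctr[1]=3
Ev 7: PC=1 idx=1 pred=T actual=N -> ctr[1]=2
Ev 8: PC=4 idx=0 pred=T actual=N -> ctr[0]=2
Ev 9: PC=1 idx=1 pred=T actual=T -> ctr[1]=3
Ev 10: PC=5 idx=1 pred=T actual=T -> ctr[1]=3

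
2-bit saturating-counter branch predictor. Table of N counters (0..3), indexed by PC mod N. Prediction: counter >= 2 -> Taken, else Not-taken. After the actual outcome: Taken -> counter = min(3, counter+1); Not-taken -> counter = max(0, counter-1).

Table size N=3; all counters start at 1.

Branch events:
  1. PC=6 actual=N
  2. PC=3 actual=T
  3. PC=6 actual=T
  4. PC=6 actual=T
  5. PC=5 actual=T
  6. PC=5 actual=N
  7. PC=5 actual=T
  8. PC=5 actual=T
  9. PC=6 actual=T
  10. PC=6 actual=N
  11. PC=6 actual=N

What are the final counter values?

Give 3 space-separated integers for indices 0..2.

Answer: 1 1 3

Derivation:
Ev 1: PC=6 idx=0 pred=N actual=N -> ctr[0]=0
Ev 2: PC=3 idx=0 pred=N actual=T -> ctr[0]=1
Ev 3: PC=6 idx=0 pred=N actual=T -> ctr[0]=2
Ev 4: PC=6 idx=0 pred=T actual=T -> ctr[0]=3
Ev 5: PC=5 idx=2 pred=N actual=T -> ctr[2]=2
Ev 6: PC=5 idx=2 pred=T actual=N -> ctr[2]=1
Ev 7: PC=5 idx=2 pred=N actual=T -> ctr[2]=2
Ev 8: PC=5 idx=2 pred=T actual=T -> ctr[2]=3
Ev 9: PC=6 idx=0 pred=T actual=T -> ctr[0]=3
Ev 10: PC=6 idx=0 pred=T actual=N -> ctr[0]=2
Ev 11: PC=6 idx=0 pred=T actual=N -> ctr[0]=1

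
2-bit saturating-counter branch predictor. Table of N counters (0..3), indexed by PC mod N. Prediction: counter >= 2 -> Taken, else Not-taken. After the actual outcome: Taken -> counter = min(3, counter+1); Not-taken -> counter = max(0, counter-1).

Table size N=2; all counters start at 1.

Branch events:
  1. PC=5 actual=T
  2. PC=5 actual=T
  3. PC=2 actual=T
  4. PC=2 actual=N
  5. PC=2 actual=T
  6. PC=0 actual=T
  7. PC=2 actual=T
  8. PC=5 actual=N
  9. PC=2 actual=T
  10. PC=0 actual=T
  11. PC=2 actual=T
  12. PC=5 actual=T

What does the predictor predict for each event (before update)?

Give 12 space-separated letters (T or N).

Answer: N T N T N T T T T T T T

Derivation:
Ev 1: PC=5 idx=1 pred=N actual=T -> ctr[1]=2
Ev 2: PC=5 idx=1 pred=T actual=T -> ctr[1]=3
Ev 3: PC=2 idx=0 pred=N actual=T -> ctr[0]=2
Ev 4: PC=2 idx=0 pred=T actual=N -> ctr[0]=1
Ev 5: PC=2 idx=0 pred=N actual=T -> ctr[0]=2
Ev 6: PC=0 idx=0 pred=T actual=T -> ctr[0]=3
Ev 7: PC=2 idx=0 pred=T actual=T -> ctr[0]=3
Ev 8: PC=5 idx=1 pred=T actual=N -> ctr[1]=2
Ev 9: PC=2 idx=0 pred=T actual=T -> ctr[0]=3
Ev 10: PC=0 idx=0 pred=T actual=T -> ctr[0]=3
Ev 11: PC=2 idx=0 pred=T actual=T -> ctr[0]=3
Ev 12: PC=5 idx=1 pred=T actual=T -> ctr[1]=3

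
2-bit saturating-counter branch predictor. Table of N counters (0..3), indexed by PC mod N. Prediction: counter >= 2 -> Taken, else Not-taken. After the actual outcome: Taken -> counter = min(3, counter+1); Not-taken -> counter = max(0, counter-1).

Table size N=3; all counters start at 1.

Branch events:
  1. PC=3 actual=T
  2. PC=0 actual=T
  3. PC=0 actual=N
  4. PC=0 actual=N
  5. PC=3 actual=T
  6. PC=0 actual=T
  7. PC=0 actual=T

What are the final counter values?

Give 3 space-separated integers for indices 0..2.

Ev 1: PC=3 idx=0 pred=N actual=T -> ctr[0]=2
Ev 2: PC=0 idx=0 pred=T actual=T -> ctr[0]=3
Ev 3: PC=0 idx=0 pred=T actual=N -> ctr[0]=2
Ev 4: PC=0 idx=0 pred=T actual=N -> ctr[0]=1
Ev 5: PC=3 idx=0 pred=N actual=T -> ctr[0]=2
Ev 6: PC=0 idx=0 pred=T actual=T -> ctr[0]=3
Ev 7: PC=0 idx=0 pred=T actual=T -> ctr[0]=3

Answer: 3 1 1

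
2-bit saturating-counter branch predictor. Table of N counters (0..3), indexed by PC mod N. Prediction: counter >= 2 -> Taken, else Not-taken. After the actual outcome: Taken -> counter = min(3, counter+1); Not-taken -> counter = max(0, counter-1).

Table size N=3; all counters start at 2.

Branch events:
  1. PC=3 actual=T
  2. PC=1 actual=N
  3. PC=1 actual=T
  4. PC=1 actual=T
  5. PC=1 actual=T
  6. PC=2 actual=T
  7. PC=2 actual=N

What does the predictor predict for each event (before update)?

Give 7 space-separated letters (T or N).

Answer: T T N T T T T

Derivation:
Ev 1: PC=3 idx=0 pred=T actual=T -> ctr[0]=3
Ev 2: PC=1 idx=1 pred=T actual=N -> ctr[1]=1
Ev 3: PC=1 idx=1 pred=N actual=T -> ctr[1]=2
Ev 4: PC=1 idx=1 pred=T actual=T -> ctr[1]=3
Ev 5: PC=1 idx=1 pred=T actual=T -> ctr[1]=3
Ev 6: PC=2 idx=2 pred=T actual=T -> ctr[2]=3
Ev 7: PC=2 idx=2 pred=T actual=N -> ctr[2]=2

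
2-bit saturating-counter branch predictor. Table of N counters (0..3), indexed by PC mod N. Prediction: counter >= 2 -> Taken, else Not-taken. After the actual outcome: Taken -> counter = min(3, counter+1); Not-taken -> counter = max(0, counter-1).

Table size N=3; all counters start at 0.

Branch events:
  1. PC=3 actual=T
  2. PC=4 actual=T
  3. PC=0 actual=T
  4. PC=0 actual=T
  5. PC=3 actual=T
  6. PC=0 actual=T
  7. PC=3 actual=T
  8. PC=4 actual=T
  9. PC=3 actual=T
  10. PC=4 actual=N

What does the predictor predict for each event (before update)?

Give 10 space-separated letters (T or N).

Ev 1: PC=3 idx=0 pred=N actual=T -> ctr[0]=1
Ev 2: PC=4 idx=1 pred=N actual=T -> ctr[1]=1
Ev 3: PC=0 idx=0 pred=N actual=T -> ctr[0]=2
Ev 4: PC=0 idx=0 pred=T actual=T -> ctr[0]=3
Ev 5: PC=3 idx=0 pred=T actual=T -> ctr[0]=3
Ev 6: PC=0 idx=0 pred=T actual=T -> ctr[0]=3
Ev 7: PC=3 idx=0 pred=T actual=T -> ctr[0]=3
Ev 8: PC=4 idx=1 pred=N actual=T -> ctr[1]=2
Ev 9: PC=3 idx=0 pred=T actual=T -> ctr[0]=3
Ev 10: PC=4 idx=1 pred=T actual=N -> ctr[1]=1

Answer: N N N T T T T N T T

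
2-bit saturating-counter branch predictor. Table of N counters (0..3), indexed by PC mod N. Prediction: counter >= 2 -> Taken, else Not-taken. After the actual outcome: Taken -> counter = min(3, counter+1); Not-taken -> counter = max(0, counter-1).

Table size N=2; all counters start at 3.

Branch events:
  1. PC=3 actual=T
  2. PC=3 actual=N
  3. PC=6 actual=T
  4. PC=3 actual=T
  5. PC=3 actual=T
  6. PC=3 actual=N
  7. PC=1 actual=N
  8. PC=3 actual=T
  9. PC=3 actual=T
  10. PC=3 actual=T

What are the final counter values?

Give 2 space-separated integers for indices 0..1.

Ev 1: PC=3 idx=1 pred=T actual=T -> ctr[1]=3
Ev 2: PC=3 idx=1 pred=T actual=N -> ctr[1]=2
Ev 3: PC=6 idx=0 pred=T actual=T -> ctr[0]=3
Ev 4: PC=3 idx=1 pred=T actual=T -> ctr[1]=3
Ev 5: PC=3 idx=1 pred=T actual=T -> ctr[1]=3
Ev 6: PC=3 idx=1 pred=T actual=N -> ctr[1]=2
Ev 7: PC=1 idx=1 pred=T actual=N -> ctr[1]=1
Ev 8: PC=3 idx=1 pred=N actual=T -> ctr[1]=2
Ev 9: PC=3 idx=1 pred=T actual=T -> ctr[1]=3
Ev 10: PC=3 idx=1 pred=T actual=T -> ctr[1]=3

Answer: 3 3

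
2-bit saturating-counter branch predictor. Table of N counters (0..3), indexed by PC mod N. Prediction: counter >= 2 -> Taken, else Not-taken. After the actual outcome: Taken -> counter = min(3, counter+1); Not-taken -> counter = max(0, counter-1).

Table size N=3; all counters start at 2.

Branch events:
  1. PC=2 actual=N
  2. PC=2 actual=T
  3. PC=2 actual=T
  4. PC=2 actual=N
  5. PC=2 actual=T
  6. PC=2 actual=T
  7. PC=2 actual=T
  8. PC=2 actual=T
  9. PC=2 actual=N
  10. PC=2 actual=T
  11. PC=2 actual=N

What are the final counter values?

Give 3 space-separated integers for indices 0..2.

Answer: 2 2 2

Derivation:
Ev 1: PC=2 idx=2 pred=T actual=N -> ctr[2]=1
Ev 2: PC=2 idx=2 pred=N actual=T -> ctr[2]=2
Ev 3: PC=2 idx=2 pred=T actual=T -> ctr[2]=3
Ev 4: PC=2 idx=2 pred=T actual=N -> ctr[2]=2
Ev 5: PC=2 idx=2 pred=T actual=T -> ctr[2]=3
Ev 6: PC=2 idx=2 pred=T actual=T -> ctr[2]=3
Ev 7: PC=2 idx=2 pred=T actual=T -> ctr[2]=3
Ev 8: PC=2 idx=2 pred=T actual=T -> ctr[2]=3
Ev 9: PC=2 idx=2 pred=T actual=N -> ctr[2]=2
Ev 10: PC=2 idx=2 pred=T actual=T -> ctr[2]=3
Ev 11: PC=2 idx=2 pred=T actual=N -> ctr[2]=2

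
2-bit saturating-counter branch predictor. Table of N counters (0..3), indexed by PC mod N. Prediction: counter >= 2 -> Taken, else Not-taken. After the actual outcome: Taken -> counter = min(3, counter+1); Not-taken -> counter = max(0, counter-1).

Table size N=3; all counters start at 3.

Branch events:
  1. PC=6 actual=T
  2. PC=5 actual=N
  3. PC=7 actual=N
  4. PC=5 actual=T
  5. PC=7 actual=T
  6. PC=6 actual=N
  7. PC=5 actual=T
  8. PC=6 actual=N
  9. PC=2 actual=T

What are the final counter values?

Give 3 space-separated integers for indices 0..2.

Answer: 1 3 3

Derivation:
Ev 1: PC=6 idx=0 pred=T actual=T -> ctr[0]=3
Ev 2: PC=5 idx=2 pred=T actual=N -> ctr[2]=2
Ev 3: PC=7 idx=1 pred=T actual=N -> ctr[1]=2
Ev 4: PC=5 idx=2 pred=T actual=T -> ctr[2]=3
Ev 5: PC=7 idx=1 pred=T actual=T -> ctr[1]=3
Ev 6: PC=6 idx=0 pred=T actual=N -> ctr[0]=2
Ev 7: PC=5 idx=2 pred=T actual=T -> ctr[2]=3
Ev 8: PC=6 idx=0 pred=T actual=N -> ctr[0]=1
Ev 9: PC=2 idx=2 pred=T actual=T -> ctr[2]=3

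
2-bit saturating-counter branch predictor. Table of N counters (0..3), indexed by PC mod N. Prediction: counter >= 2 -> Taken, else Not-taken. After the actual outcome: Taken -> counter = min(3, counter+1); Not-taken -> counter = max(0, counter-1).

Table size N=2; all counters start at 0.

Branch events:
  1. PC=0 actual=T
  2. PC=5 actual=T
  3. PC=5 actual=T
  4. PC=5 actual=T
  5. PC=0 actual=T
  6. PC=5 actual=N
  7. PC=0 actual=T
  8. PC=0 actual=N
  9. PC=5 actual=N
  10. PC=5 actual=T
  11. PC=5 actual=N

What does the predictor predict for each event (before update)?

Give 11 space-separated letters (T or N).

Ev 1: PC=0 idx=0 pred=N actual=T -> ctr[0]=1
Ev 2: PC=5 idx=1 pred=N actual=T -> ctr[1]=1
Ev 3: PC=5 idx=1 pred=N actual=T -> ctr[1]=2
Ev 4: PC=5 idx=1 pred=T actual=T -> ctr[1]=3
Ev 5: PC=0 idx=0 pred=N actual=T -> ctr[0]=2
Ev 6: PC=5 idx=1 pred=T actual=N -> ctr[1]=2
Ev 7: PC=0 idx=0 pred=T actual=T -> ctr[0]=3
Ev 8: PC=0 idx=0 pred=T actual=N -> ctr[0]=2
Ev 9: PC=5 idx=1 pred=T actual=N -> ctr[1]=1
Ev 10: PC=5 idx=1 pred=N actual=T -> ctr[1]=2
Ev 11: PC=5 idx=1 pred=T actual=N -> ctr[1]=1

Answer: N N N T N T T T T N T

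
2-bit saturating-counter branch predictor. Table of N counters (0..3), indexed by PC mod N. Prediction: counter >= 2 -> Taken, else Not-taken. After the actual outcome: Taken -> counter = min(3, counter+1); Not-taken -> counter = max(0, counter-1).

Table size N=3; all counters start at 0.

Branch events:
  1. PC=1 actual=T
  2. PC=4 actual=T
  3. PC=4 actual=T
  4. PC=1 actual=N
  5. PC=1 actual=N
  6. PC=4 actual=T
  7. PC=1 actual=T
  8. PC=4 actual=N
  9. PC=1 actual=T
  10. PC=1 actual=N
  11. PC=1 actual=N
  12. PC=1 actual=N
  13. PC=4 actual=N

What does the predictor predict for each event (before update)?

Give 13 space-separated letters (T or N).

Answer: N N T T T N T T T T T N N

Derivation:
Ev 1: PC=1 idx=1 pred=N actual=T -> ctr[1]=1
Ev 2: PC=4 idx=1 pred=N actual=T -> ctr[1]=2
Ev 3: PC=4 idx=1 pred=T actual=T -> ctr[1]=3
Ev 4: PC=1 idx=1 pred=T actual=N -> ctr[1]=2
Ev 5: PC=1 idx=1 pred=T actual=N -> ctr[1]=1
Ev 6: PC=4 idx=1 pred=N actual=T -> ctr[1]=2
Ev 7: PC=1 idx=1 pred=T actual=T -> ctr[1]=3
Ev 8: PC=4 idx=1 pred=T actual=N -> ctr[1]=2
Ev 9: PC=1 idx=1 pred=T actual=T -> ctr[1]=3
Ev 10: PC=1 idx=1 pred=T actual=N -> ctr[1]=2
Ev 11: PC=1 idx=1 pred=T actual=N -> ctr[1]=1
Ev 12: PC=1 idx=1 pred=N actual=N -> ctr[1]=0
Ev 13: PC=4 idx=1 pred=N actual=N -> ctr[1]=0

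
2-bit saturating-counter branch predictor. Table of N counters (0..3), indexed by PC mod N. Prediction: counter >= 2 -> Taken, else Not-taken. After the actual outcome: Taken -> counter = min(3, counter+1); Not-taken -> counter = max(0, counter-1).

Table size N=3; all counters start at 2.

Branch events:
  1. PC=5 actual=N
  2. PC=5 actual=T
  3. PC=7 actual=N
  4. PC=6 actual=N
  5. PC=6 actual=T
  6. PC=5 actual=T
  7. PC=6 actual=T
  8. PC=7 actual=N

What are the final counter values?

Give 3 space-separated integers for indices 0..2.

Ev 1: PC=5 idx=2 pred=T actual=N -> ctr[2]=1
Ev 2: PC=5 idx=2 pred=N actual=T -> ctr[2]=2
Ev 3: PC=7 idx=1 pred=T actual=N -> ctr[1]=1
Ev 4: PC=6 idx=0 pred=T actual=N -> ctr[0]=1
Ev 5: PC=6 idx=0 pred=N actual=T -> ctr[0]=2
Ev 6: PC=5 idx=2 pred=T actual=T -> ctr[2]=3
Ev 7: PC=6 idx=0 pred=T actual=T -> ctr[0]=3
Ev 8: PC=7 idx=1 pred=N actual=N -> ctr[1]=0

Answer: 3 0 3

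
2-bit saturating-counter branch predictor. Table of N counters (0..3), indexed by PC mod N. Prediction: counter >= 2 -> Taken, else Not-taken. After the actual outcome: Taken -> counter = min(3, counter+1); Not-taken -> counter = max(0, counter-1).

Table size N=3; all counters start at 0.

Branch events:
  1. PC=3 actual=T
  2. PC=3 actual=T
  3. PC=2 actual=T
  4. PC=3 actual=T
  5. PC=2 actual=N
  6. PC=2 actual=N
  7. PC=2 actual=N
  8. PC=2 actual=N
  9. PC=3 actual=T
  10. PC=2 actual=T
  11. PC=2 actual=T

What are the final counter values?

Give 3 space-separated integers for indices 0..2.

Answer: 3 0 2

Derivation:
Ev 1: PC=3 idx=0 pred=N actual=T -> ctr[0]=1
Ev 2: PC=3 idx=0 pred=N actual=T -> ctr[0]=2
Ev 3: PC=2 idx=2 pred=N actual=T -> ctr[2]=1
Ev 4: PC=3 idx=0 pred=T actual=T -> ctr[0]=3
Ev 5: PC=2 idx=2 pred=N actual=N -> ctr[2]=0
Ev 6: PC=2 idx=2 pred=N actual=N -> ctr[2]=0
Ev 7: PC=2 idx=2 pred=N actual=N -> ctr[2]=0
Ev 8: PC=2 idx=2 pred=N actual=N -> ctr[2]=0
Ev 9: PC=3 idx=0 pred=T actual=T -> ctr[0]=3
Ev 10: PC=2 idx=2 pred=N actual=T -> ctr[2]=1
Ev 11: PC=2 idx=2 pred=N actual=T -> ctr[2]=2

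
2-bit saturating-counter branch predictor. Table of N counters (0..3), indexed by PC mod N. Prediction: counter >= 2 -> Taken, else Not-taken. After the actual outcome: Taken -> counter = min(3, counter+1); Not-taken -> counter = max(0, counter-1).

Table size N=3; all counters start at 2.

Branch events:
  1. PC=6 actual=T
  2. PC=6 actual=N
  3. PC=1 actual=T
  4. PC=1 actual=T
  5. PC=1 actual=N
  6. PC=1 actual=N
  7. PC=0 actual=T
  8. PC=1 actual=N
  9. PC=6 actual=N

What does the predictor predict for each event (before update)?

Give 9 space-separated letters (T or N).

Answer: T T T T T T T N T

Derivation:
Ev 1: PC=6 idx=0 pred=T actual=T -> ctr[0]=3
Ev 2: PC=6 idx=0 pred=T actual=N -> ctr[0]=2
Ev 3: PC=1 idx=1 pred=T actual=T -> ctr[1]=3
Ev 4: PC=1 idx=1 pred=T actual=T -> ctr[1]=3
Ev 5: PC=1 idx=1 pred=T actual=N -> ctr[1]=2
Ev 6: PC=1 idx=1 pred=T actual=N -> ctr[1]=1
Ev 7: PC=0 idx=0 pred=T actual=T -> ctr[0]=3
Ev 8: PC=1 idx=1 pred=N actual=N -> ctr[1]=0
Ev 9: PC=6 idx=0 pred=T actual=N -> ctr[0]=2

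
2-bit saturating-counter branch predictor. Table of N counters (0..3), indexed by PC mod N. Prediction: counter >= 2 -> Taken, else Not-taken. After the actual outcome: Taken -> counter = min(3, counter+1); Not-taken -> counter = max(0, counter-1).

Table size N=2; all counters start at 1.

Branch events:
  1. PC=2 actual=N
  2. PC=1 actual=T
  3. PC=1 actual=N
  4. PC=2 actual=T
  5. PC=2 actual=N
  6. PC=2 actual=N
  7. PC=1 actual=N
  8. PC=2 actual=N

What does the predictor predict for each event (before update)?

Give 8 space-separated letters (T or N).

Answer: N N T N N N N N

Derivation:
Ev 1: PC=2 idx=0 pred=N actual=N -> ctr[0]=0
Ev 2: PC=1 idx=1 pred=N actual=T -> ctr[1]=2
Ev 3: PC=1 idx=1 pred=T actual=N -> ctr[1]=1
Ev 4: PC=2 idx=0 pred=N actual=T -> ctr[0]=1
Ev 5: PC=2 idx=0 pred=N actual=N -> ctr[0]=0
Ev 6: PC=2 idx=0 pred=N actual=N -> ctr[0]=0
Ev 7: PC=1 idx=1 pred=N actual=N -> ctr[1]=0
Ev 8: PC=2 idx=0 pred=N actual=N -> ctr[0]=0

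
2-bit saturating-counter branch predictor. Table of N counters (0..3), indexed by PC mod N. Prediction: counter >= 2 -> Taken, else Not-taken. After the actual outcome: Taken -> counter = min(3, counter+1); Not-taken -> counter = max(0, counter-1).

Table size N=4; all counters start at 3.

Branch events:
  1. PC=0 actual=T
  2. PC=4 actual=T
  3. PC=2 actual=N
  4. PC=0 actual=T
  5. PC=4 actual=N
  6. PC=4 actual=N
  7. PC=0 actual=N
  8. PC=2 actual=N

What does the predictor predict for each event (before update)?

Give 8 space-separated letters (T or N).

Ev 1: PC=0 idx=0 pred=T actual=T -> ctr[0]=3
Ev 2: PC=4 idx=0 pred=T actual=T -> ctr[0]=3
Ev 3: PC=2 idx=2 pred=T actual=N -> ctr[2]=2
Ev 4: PC=0 idx=0 pred=T actual=T -> ctr[0]=3
Ev 5: PC=4 idx=0 pred=T actual=N -> ctr[0]=2
Ev 6: PC=4 idx=0 pred=T actual=N -> ctr[0]=1
Ev 7: PC=0 idx=0 pred=N actual=N -> ctr[0]=0
Ev 8: PC=2 idx=2 pred=T actual=N -> ctr[2]=1

Answer: T T T T T T N T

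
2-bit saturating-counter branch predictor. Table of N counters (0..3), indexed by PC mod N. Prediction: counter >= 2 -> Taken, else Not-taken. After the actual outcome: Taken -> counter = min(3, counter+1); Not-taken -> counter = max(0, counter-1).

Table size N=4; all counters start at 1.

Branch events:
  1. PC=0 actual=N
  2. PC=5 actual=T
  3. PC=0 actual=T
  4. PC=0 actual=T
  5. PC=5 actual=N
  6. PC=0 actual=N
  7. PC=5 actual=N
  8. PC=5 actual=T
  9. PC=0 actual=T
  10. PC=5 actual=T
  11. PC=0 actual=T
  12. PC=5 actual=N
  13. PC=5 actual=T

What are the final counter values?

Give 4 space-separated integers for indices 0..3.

Ev 1: PC=0 idx=0 pred=N actual=N -> ctr[0]=0
Ev 2: PC=5 idx=1 pred=N actual=T -> ctr[1]=2
Ev 3: PC=0 idx=0 pred=N actual=T -> ctr[0]=1
Ev 4: PC=0 idx=0 pred=N actual=T -> ctr[0]=2
Ev 5: PC=5 idx=1 pred=T actual=N -> ctr[1]=1
Ev 6: PC=0 idx=0 pred=T actual=N -> ctr[0]=1
Ev 7: PC=5 idx=1 pred=N actual=N -> ctr[1]=0
Ev 8: PC=5 idx=1 pred=N actual=T -> ctr[1]=1
Ev 9: PC=0 idx=0 pred=N actual=T -> ctr[0]=2
Ev 10: PC=5 idx=1 pred=N actual=T -> ctr[1]=2
Ev 11: PC=0 idx=0 pred=T actual=T -> ctr[0]=3
Ev 12: PC=5 idx=1 pred=T actual=N -> ctr[1]=1
Ev 13: PC=5 idx=1 pred=N actual=T -> ctr[1]=2

Answer: 3 2 1 1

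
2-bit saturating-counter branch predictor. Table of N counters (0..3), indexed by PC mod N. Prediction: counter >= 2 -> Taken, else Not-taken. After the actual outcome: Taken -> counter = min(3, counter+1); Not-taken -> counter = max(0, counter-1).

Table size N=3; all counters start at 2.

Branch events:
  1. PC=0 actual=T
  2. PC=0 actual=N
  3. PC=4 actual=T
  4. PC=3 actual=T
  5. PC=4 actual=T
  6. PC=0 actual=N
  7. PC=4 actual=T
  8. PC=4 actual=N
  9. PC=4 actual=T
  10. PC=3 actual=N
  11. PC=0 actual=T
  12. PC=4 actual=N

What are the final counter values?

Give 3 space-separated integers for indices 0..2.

Answer: 2 2 2

Derivation:
Ev 1: PC=0 idx=0 pred=T actual=T -> ctr[0]=3
Ev 2: PC=0 idx=0 pred=T actual=N -> ctr[0]=2
Ev 3: PC=4 idx=1 pred=T actual=T -> ctr[1]=3
Ev 4: PC=3 idx=0 pred=T actual=T -> ctr[0]=3
Ev 5: PC=4 idx=1 pred=T actual=T -> ctr[1]=3
Ev 6: PC=0 idx=0 pred=T actual=N -> ctr[0]=2
Ev 7: PC=4 idx=1 pred=T actual=T -> ctr[1]=3
Ev 8: PC=4 idx=1 pred=T actual=N -> ctr[1]=2
Ev 9: PC=4 idx=1 pred=T actual=T -> ctr[1]=3
Ev 10: PC=3 idx=0 pred=T actual=N -> ctr[0]=1
Ev 11: PC=0 idx=0 pred=N actual=T -> ctr[0]=2
Ev 12: PC=4 idx=1 pred=T actual=N -> ctr[1]=2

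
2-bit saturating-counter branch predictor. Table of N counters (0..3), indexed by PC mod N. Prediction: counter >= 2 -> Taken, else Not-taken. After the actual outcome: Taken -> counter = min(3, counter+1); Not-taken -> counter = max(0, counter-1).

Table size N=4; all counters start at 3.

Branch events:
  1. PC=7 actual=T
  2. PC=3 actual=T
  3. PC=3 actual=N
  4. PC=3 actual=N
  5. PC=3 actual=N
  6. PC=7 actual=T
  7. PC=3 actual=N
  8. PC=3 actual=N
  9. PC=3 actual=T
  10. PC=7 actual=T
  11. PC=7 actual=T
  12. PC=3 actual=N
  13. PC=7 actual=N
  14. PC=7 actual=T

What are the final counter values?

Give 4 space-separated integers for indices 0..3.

Ev 1: PC=7 idx=3 pred=T actual=T -> ctr[3]=3
Ev 2: PC=3 idx=3 pred=T actual=T -> ctr[3]=3
Ev 3: PC=3 idx=3 pred=T actual=N -> ctr[3]=2
Ev 4: PC=3 idx=3 pred=T actual=N -> ctr[3]=1
Ev 5: PC=3 idx=3 pred=N actual=N -> ctr[3]=0
Ev 6: PC=7 idx=3 pred=N actual=T -> ctr[3]=1
Ev 7: PC=3 idx=3 pred=N actual=N -> ctr[3]=0
Ev 8: PC=3 idx=3 pred=N actual=N -> ctr[3]=0
Ev 9: PC=3 idx=3 pred=N actual=T -> ctr[3]=1
Ev 10: PC=7 idx=3 pred=N actual=T -> ctr[3]=2
Ev 11: PC=7 idx=3 pred=T actual=T -> ctr[3]=3
Ev 12: PC=3 idx=3 pred=T actual=N -> ctr[3]=2
Ev 13: PC=7 idx=3 pred=T actual=N -> ctr[3]=1
Ev 14: PC=7 idx=3 pred=N actual=T -> ctr[3]=2

Answer: 3 3 3 2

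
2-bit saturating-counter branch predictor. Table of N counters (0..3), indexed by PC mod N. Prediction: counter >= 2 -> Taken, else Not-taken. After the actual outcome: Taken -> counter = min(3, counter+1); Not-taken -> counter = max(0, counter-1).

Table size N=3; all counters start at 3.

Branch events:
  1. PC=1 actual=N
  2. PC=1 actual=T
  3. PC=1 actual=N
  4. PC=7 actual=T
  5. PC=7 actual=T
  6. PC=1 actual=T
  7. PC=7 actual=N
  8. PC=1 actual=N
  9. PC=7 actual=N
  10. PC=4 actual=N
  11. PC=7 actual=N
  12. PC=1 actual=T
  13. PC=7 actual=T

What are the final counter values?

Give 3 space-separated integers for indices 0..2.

Answer: 3 2 3

Derivation:
Ev 1: PC=1 idx=1 pred=T actual=N -> ctr[1]=2
Ev 2: PC=1 idx=1 pred=T actual=T -> ctr[1]=3
Ev 3: PC=1 idx=1 pred=T actual=N -> ctr[1]=2
Ev 4: PC=7 idx=1 pred=T actual=T -> ctr[1]=3
Ev 5: PC=7 idx=1 pred=T actual=T -> ctr[1]=3
Ev 6: PC=1 idx=1 pred=T actual=T -> ctr[1]=3
Ev 7: PC=7 idx=1 pred=T actual=N -> ctr[1]=2
Ev 8: PC=1 idx=1 pred=T actual=N -> ctr[1]=1
Ev 9: PC=7 idx=1 pred=N actual=N -> ctr[1]=0
Ev 10: PC=4 idx=1 pred=N actual=N -> ctr[1]=0
Ev 11: PC=7 idx=1 pred=N actual=N -> ctr[1]=0
Ev 12: PC=1 idx=1 pred=N actual=T -> ctr[1]=1
Ev 13: PC=7 idx=1 pred=N actual=T -> ctr[1]=2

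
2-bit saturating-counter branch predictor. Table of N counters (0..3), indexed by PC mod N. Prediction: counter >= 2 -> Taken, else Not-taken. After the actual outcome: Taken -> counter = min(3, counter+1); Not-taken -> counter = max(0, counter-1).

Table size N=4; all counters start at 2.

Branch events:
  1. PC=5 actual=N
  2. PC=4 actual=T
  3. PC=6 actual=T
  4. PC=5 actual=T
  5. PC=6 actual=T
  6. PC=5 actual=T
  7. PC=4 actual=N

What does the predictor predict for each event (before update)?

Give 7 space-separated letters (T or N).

Ev 1: PC=5 idx=1 pred=T actual=N -> ctr[1]=1
Ev 2: PC=4 idx=0 pred=T actual=T -> ctr[0]=3
Ev 3: PC=6 idx=2 pred=T actual=T -> ctr[2]=3
Ev 4: PC=5 idx=1 pred=N actual=T -> ctr[1]=2
Ev 5: PC=6 idx=2 pred=T actual=T -> ctr[2]=3
Ev 6: PC=5 idx=1 pred=T actual=T -> ctr[1]=3
Ev 7: PC=4 idx=0 pred=T actual=N -> ctr[0]=2

Answer: T T T N T T T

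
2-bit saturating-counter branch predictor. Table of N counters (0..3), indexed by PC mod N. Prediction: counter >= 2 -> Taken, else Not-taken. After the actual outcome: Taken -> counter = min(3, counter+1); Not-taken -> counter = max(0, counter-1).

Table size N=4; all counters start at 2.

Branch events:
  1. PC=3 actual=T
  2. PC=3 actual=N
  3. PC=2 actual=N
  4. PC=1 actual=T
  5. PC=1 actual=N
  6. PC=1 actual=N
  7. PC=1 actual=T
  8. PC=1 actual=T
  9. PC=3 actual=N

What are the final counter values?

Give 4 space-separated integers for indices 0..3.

Ev 1: PC=3 idx=3 pred=T actual=T -> ctr[3]=3
Ev 2: PC=3 idx=3 pred=T actual=N -> ctr[3]=2
Ev 3: PC=2 idx=2 pred=T actual=N -> ctr[2]=1
Ev 4: PC=1 idx=1 pred=T actual=T -> ctr[1]=3
Ev 5: PC=1 idx=1 pred=T actual=N -> ctr[1]=2
Ev 6: PC=1 idx=1 pred=T actual=N -> ctr[1]=1
Ev 7: PC=1 idx=1 pred=N actual=T -> ctr[1]=2
Ev 8: PC=1 idx=1 pred=T actual=T -> ctr[1]=3
Ev 9: PC=3 idx=3 pred=T actual=N -> ctr[3]=1

Answer: 2 3 1 1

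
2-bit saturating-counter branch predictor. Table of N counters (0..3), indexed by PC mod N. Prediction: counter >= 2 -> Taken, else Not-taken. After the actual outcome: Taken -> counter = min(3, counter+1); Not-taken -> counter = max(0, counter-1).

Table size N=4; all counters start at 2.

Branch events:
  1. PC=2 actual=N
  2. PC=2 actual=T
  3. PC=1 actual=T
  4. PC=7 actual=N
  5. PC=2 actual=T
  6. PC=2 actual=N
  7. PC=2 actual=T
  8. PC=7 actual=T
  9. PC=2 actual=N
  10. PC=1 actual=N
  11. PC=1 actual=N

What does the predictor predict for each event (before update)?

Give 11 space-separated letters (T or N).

Ev 1: PC=2 idx=2 pred=T actual=N -> ctr[2]=1
Ev 2: PC=2 idx=2 pred=N actual=T -> ctr[2]=2
Ev 3: PC=1 idx=1 pred=T actual=T -> ctr[1]=3
Ev 4: PC=7 idx=3 pred=T actual=N -> ctr[3]=1
Ev 5: PC=2 idx=2 pred=T actual=T -> ctr[2]=3
Ev 6: PC=2 idx=2 pred=T actual=N -> ctr[2]=2
Ev 7: PC=2 idx=2 pred=T actual=T -> ctr[2]=3
Ev 8: PC=7 idx=3 pred=N actual=T -> ctr[3]=2
Ev 9: PC=2 idx=2 pred=T actual=N -> ctr[2]=2
Ev 10: PC=1 idx=1 pred=T actual=N -> ctr[1]=2
Ev 11: PC=1 idx=1 pred=T actual=N -> ctr[1]=1

Answer: T N T T T T T N T T T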